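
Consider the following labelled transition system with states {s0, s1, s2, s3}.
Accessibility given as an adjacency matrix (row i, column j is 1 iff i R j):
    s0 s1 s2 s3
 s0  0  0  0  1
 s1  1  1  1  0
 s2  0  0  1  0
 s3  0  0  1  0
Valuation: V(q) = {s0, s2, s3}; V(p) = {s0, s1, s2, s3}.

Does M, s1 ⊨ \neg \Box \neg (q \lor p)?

At s1: \Box \neg (q \lor p) is false, so \neg \Box \neg (q \lor p) is true.
  At s1: \Box \neg (q \lor p) requires \neg (q \lor p) at every successor {s0, s1, s2}.
    \neg (q \lor p) fails at s0, so \Box \neg (q \lor p) is false at s1.

Yes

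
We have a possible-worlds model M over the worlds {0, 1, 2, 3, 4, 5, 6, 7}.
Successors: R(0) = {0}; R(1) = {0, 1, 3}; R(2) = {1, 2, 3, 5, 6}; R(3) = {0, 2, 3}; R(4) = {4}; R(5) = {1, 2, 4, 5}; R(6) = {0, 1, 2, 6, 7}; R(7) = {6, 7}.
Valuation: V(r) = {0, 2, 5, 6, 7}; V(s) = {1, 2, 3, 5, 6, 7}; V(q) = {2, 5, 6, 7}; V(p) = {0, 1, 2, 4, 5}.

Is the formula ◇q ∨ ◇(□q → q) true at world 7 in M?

At 7: ◇q is true, ◇(□q → q) is true, so ◇q ∨ ◇(□q → q) is true.
  At 7: ◇q requires q at some successor in {6, 7}.
    q holds at 6, so ◇q is true at 7.
  At 7: ◇(□q → q) requires □q → q at some successor in {6, 7}.
    □q → q holds at 6, so ◇(□q → q) is true at 7.
      At 6: □q is false, q is true, so □q → q is true.

Yes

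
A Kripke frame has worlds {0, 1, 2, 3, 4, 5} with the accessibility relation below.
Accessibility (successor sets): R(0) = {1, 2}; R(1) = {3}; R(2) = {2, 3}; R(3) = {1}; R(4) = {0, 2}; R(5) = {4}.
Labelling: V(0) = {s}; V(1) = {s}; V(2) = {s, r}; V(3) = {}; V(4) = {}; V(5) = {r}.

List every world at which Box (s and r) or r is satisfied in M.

2, 5

Let φ = Box (s and r) or r. Evaluate φ at each world:
  0 (successors {1, 2}): φ is false.
  1 (successors {3}): φ is false.
  2 (successors {2, 3}): φ is true.
  3 (successors {1}): φ is false.
  4 (successors {0, 2}): φ is false.
  5 (successors {4}): φ is true.
For instance, at 3:
  At 3: Box (s and r) is false, r is false, so Box (s and r) or r is false.
    At 3: Box (s and r) requires s and r at every successor {1}.
      s and r fails at 1, so Box (s and r) is false at 3.
Satisfying worlds: {2, 5}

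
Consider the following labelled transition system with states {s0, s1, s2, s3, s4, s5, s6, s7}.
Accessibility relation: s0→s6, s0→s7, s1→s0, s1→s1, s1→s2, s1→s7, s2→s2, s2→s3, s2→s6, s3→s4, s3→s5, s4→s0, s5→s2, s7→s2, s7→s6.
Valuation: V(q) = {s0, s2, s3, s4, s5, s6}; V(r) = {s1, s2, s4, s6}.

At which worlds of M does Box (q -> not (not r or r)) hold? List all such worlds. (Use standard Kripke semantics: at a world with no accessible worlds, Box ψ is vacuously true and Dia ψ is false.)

s6

Let φ = Box (q -> not (not r or r)). Evaluate φ at each world:
  s0 (successors {s6, s7}): φ is false.
  s1 (successors {s0, s1, s2, s7}): φ is false.
  s2 (successors {s2, s3, s6}): φ is false.
  s3 (successors {s4, s5}): φ is false.
  s4 (successors {s0}): φ is false.
  s5 (successors {s2}): φ is false.
  s6 (successors ∅): φ is true.
  s7 (successors {s2, s6}): φ is false.
For instance, at s3:
  At s3: Box (q -> not (not r or r)) requires q -> not (not r or r) at every successor {s4, s5}.
    q -> not (not r or r) fails at s4, so Box (q -> not (not r or r)) is false at s3.
Satisfying worlds: {s6}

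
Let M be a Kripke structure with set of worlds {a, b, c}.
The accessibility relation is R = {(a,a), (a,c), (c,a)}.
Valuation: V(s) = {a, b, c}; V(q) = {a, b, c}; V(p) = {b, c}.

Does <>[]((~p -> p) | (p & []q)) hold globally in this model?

No

Let φ = <>[]((~p -> p) | (p & []q)). Evaluate φ at each world:
  a (successors {a, c}): φ is false.
  b (successors ∅): φ is false.
  c (successors {a}): φ is false.
Detail at a (counterexample):
  At a: <>[]((~p -> p) | (p & []q)) requires []((~p -> p) | (p & []q)) at some successor in {a, c}.
    At a: []((~p -> p) | (p & []q)) is false.
    At c: []((~p -> p) | (p & []q)) is false.
  So <>[]((~p -> p) | (p & []q)) is false at a.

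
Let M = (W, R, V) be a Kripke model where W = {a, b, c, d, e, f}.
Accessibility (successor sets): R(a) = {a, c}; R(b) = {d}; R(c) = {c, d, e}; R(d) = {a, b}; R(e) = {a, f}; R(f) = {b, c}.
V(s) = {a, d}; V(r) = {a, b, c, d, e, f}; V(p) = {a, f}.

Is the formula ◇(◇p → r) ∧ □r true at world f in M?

Yes

At f: ◇(◇p → r) is true, □r is true, so ◇(◇p → r) ∧ □r is true.
  At f: ◇(◇p → r) requires ◇p → r at some successor in {b, c}.
    ◇p → r holds at b, so ◇(◇p → r) is true at f.
      At b: ◇p is false, r is true, so ◇p → r is true.
  At f: □r requires r at every successor {b, c}.
    At b: r is true.
    At c: r is true.
  So □r is true at f.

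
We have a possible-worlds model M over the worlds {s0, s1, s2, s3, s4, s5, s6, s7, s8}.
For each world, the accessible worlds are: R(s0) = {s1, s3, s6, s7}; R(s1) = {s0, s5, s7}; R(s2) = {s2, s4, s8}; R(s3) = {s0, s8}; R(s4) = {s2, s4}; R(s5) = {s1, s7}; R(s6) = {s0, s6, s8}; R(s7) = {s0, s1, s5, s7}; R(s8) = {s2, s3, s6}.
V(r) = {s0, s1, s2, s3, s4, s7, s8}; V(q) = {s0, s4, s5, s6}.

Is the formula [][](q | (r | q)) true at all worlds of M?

Yes

Let φ = [][](q | (r | q)). Evaluate φ at each world:
  s0 (successors {s1, s3, s6, s7}): φ is true.
  s1 (successors {s0, s5, s7}): φ is true.
  s2 (successors {s2, s4, s8}): φ is true.
  s3 (successors {s0, s8}): φ is true.
  s4 (successors {s2, s4}): φ is true.
  s5 (successors {s1, s7}): φ is true.
  s6 (successors {s0, s6, s8}): φ is true.
  s7 (successors {s0, s1, s5, s7}): φ is true.
  s8 (successors {s2, s3, s6}): φ is true.
For instance, at s7:
  At s7: [][](q | (r | q)) requires [](q | (r | q)) at every successor {s0, s1, s5, s7}.
    At s0: [](q | (r | q)) is true.
    At s1: [](q | (r | q)) is true.
    At s5: [](q | (r | q)) is true.
    At s7: [](q | (r | q)) is true.
  So [][](q | (r | q)) is true at s7.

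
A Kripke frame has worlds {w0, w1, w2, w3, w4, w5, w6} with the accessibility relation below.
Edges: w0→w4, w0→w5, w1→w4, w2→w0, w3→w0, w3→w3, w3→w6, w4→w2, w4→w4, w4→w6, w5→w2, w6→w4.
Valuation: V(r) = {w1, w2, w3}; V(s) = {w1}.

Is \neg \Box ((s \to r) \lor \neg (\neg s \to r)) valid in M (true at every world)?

Let φ = \neg \Box ((s \to r) \lor \neg (\neg s \to r)). Evaluate φ at each world:
  w0 (successors {w4, w5}): φ is false.
  w1 (successors {w4}): φ is false.
  w2 (successors {w0}): φ is false.
  w3 (successors {w0, w3, w6}): φ is false.
  w4 (successors {w2, w4, w6}): φ is false.
  w5 (successors {w2}): φ is false.
  w6 (successors {w4}): φ is false.
Detail at w0 (counterexample):
  At w0: \Box ((s \to r) \lor \neg (\neg s \to r)) is true, so \neg \Box ((s \to r) \lor \neg (\neg s \to r)) is false.
    At w0: \Box ((s \to r) \lor \neg (\neg s \to r)) requires (s \to r) \lor \neg (\neg s \to r) at every successor {w4, w5}.
      At w4: (s \to r) \lor \neg (\neg s \to r) is true.
      At w5: (s \to r) \lor \neg (\neg s \to r) is true.
    So \Box ((s \to r) \lor \neg (\neg s \to r)) is true at w0.

No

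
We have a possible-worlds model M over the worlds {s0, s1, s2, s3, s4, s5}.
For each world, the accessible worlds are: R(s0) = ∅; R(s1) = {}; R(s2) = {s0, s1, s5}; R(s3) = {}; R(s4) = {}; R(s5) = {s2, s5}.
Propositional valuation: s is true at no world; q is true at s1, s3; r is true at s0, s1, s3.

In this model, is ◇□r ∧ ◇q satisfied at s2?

Yes

At s2: ◇□r is true, ◇q is true, so ◇□r ∧ ◇q is true.
  At s2: ◇□r requires □r at some successor in {s0, s1, s5}.
    □r holds at s0, so ◇□r is true at s2.
      At s0: no accessible worlds, so □r holds vacuously.
  At s2: ◇q requires q at some successor in {s0, s1, s5}.
    q holds at s1, so ◇q is true at s2.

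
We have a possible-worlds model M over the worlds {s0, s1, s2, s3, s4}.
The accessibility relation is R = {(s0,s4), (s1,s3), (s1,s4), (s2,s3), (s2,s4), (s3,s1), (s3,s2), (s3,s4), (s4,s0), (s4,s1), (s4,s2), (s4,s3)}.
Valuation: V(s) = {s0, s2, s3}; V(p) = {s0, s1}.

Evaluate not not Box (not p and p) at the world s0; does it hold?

No

Recall that Box ψ holds at a world iff ψ holds at every accessible world, and Dia ψ holds iff ψ holds at some accessible world.
At s0: not Box (not p and p) is true, so not not Box (not p and p) is false.
  At s0: Box (not p and p) is false, so not Box (not p and p) is true.
    At s0: Box (not p and p) requires not p and p at every successor {s4}.
      not p and p fails at s4, so Box (not p and p) is false at s0.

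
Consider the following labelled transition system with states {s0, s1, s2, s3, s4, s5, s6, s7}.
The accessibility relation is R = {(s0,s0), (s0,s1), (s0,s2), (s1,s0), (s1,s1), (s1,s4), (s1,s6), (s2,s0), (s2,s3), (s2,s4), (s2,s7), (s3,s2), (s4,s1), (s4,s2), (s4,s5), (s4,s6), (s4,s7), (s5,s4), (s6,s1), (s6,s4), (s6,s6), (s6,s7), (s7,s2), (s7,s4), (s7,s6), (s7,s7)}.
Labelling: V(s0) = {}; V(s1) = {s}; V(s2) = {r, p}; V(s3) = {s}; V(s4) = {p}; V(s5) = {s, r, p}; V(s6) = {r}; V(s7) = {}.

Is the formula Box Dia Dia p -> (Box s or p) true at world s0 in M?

At s0: Box Dia Dia p is true, Box s or p is false, so Box Dia Dia p -> (Box s or p) is false.
  At s0: Box Dia Dia p requires Dia Dia p at every successor {s0, s1, s2}.
      At s0: Dia Dia p requires Dia p at some successor in {s0, s1, s2}.
        Dia p holds at s0, so Dia Dia p is true at s0.
      At s1: Dia Dia p requires Dia p at some successor in {s0, s1, s4, s6}.
        Dia p holds at s0, so Dia Dia p is true at s1.
      At s2: Dia Dia p requires Dia p at some successor in {s0, s3, s4, s7}.
        Dia p holds at s0, so Dia Dia p is true at s2.
  So Box Dia Dia p is true at s0.
  At s0: Box s is false, p is false, so Box s or p is false.
    At s0: Box s requires s at every successor {s0, s1, s2}.
      s fails at s0, so Box s is false at s0.

No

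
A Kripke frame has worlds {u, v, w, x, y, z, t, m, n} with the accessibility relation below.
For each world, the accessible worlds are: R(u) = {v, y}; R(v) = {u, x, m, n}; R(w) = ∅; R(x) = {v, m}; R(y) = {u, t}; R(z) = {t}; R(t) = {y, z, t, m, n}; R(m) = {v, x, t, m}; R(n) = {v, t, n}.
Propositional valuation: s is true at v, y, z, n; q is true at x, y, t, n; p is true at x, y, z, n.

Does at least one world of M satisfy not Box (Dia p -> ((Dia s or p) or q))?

Let φ = not Box (Dia p -> ((Dia s or p) or q)). Evaluate φ at each world:
  u (successors {v, y}): φ is false.
  v (successors {u, x, m, n}): φ is false.
  w (successors ∅): φ is false.
  x (successors {v, m}): φ is false.
  y (successors {u, t}): φ is false.
  z (successors {t}): φ is false.
  t (successors {y, z, t, m, n}): φ is false.
  m (successors {v, x, t, m}): φ is false.
  n (successors {v, t, n}): φ is false.
For instance, at x:
  At x: Box (Dia p -> ((Dia s or p) or q)) is true, so not Box (Dia p -> ((Dia s or p) or q)) is false.
    At x: Box (Dia p -> ((Dia s or p) or q)) requires Dia p -> ((Dia s or p) or q) at every successor {v, m}.
      At v: Dia p -> ((Dia s or p) or q) is true.
      At m: Dia p -> ((Dia s or p) or q) is true.
    So Box (Dia p -> ((Dia s or p) or q)) is true at x.

No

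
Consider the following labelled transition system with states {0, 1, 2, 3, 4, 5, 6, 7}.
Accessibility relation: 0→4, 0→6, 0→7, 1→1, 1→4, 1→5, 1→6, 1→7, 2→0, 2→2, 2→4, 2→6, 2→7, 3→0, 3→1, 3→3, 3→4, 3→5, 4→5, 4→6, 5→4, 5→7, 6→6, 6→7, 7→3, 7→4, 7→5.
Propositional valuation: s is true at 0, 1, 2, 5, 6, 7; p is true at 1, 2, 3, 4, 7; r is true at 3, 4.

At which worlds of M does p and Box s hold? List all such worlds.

4

Let φ = p and Box s. Evaluate φ at each world:
  0 (successors {4, 6, 7}): φ is false.
  1 (successors {1, 4, 5, 6, 7}): φ is false.
  2 (successors {0, 2, 4, 6, 7}): φ is false.
  3 (successors {0, 1, 3, 4, 5}): φ is false.
  4 (successors {5, 6}): φ is true.
  5 (successors {4, 7}): φ is false.
  6 (successors {6, 7}): φ is false.
  7 (successors {3, 4, 5}): φ is false.
For instance, at 4:
  At 4: p is true, Box s is true, so p and Box s is true.
    At 4: Box s requires s at every successor {5, 6}.
      At 5: s is true.
      At 6: s is true.
    So Box s is true at 4.
Satisfying worlds: {4}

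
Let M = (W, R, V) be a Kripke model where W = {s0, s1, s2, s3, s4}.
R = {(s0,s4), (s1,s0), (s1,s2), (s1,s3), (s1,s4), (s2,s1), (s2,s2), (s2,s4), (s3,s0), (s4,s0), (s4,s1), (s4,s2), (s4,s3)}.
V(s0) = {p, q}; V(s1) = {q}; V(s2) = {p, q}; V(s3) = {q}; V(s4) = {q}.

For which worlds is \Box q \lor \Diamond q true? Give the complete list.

s0, s1, s2, s3, s4

Recall that \Box ψ holds at a world iff ψ holds at every accessible world, and \Diamond ψ holds iff ψ holds at some accessible world.
Let φ = \Box q \lor \Diamond q. Evaluate φ at each world:
  s0 (successors {s4}): φ is true.
  s1 (successors {s0, s2, s3, s4}): φ is true.
  s2 (successors {s1, s2, s4}): φ is true.
  s3 (successors {s0}): φ is true.
  s4 (successors {s0, s1, s2, s3}): φ is true.
For instance, at s0:
  At s0: \Box q is true, \Diamond q is true, so \Box q \lor \Diamond q is true.
    At s0: \Box q requires q at every successor {s4}.
      At s4: q is true.
    So \Box q is true at s0.
    At s0: \Diamond q requires q at some successor in {s4}.
      q holds at s4, so \Diamond q is true at s0.
Satisfying worlds: {s0, s1, s2, s3, s4}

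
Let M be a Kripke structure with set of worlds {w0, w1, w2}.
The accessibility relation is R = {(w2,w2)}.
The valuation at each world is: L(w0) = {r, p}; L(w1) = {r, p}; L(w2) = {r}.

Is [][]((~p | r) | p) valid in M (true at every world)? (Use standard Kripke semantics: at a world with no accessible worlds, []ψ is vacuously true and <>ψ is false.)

Yes

Recall that []ψ holds at a world iff ψ holds at every accessible world, and <>ψ holds iff ψ holds at some accessible world.
Let φ = [][]((~p | r) | p). Evaluate φ at each world:
  w0 (successors ∅): φ is true.
  w1 (successors ∅): φ is true.
  w2 (successors {w2}): φ is true.
For instance, at w2:
  At w2: [][]((~p | r) | p) requires []((~p | r) | p) at every successor {w2}.
      At w2: []((~p | r) | p) requires (~p | r) | p at every successor {w2}.
        At w2: (~p | r) | p is true.
      So []((~p | r) | p) is true at w2.
  So [][]((~p | r) | p) is true at w2.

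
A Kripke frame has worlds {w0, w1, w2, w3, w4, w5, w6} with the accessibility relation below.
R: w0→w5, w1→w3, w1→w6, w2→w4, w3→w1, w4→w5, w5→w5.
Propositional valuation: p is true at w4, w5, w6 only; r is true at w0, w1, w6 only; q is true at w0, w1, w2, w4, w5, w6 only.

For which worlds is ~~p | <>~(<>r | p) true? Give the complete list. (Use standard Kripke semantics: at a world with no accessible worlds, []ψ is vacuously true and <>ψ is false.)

w4, w5, w6

Let φ = ~~p | <>~(<>r | p). Evaluate φ at each world:
  w0 (successors {w5}): φ is false.
  w1 (successors {w3, w6}): φ is false.
  w2 (successors {w4}): φ is false.
  w3 (successors {w1}): φ is false.
  w4 (successors {w5}): φ is true.
  w5 (successors {w5}): φ is true.
  w6 (successors ∅): φ is true.
For instance, at w0:
  At w0: ~~p is false, <>~(<>r | p) is false, so ~~p | <>~(<>r | p) is false.
    At w0: <>~(<>r | p) requires ~(<>r | p) at some successor in {w5}.
      At w5: ~(<>r | p) is false.
    So <>~(<>r | p) is false at w0.
Satisfying worlds: {w4, w5, w6}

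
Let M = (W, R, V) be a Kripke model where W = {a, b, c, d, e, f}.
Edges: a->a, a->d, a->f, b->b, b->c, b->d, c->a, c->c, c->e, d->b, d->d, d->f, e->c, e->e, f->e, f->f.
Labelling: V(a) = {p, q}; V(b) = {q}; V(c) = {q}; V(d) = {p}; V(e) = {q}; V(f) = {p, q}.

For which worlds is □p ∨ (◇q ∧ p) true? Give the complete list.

a, d, f

Let φ = □p ∨ (◇q ∧ p). Evaluate φ at each world:
  a (successors {a, d, f}): φ is true.
  b (successors {b, c, d}): φ is false.
  c (successors {a, c, e}): φ is false.
  d (successors {b, d, f}): φ is true.
  e (successors {c, e}): φ is false.
  f (successors {e, f}): φ is true.
For instance, at e:
  At e: □p is false, ◇q ∧ p is false, so □p ∨ (◇q ∧ p) is false.
    At e: □p requires p at every successor {c, e}.
      p fails at c, so □p is false at e.
    At e: ◇q is true, p is false, so ◇q ∧ p is false.
      At e: ◇q requires q at some successor in {c, e}.
        q holds at c, so ◇q is true at e.
Satisfying worlds: {a, d, f}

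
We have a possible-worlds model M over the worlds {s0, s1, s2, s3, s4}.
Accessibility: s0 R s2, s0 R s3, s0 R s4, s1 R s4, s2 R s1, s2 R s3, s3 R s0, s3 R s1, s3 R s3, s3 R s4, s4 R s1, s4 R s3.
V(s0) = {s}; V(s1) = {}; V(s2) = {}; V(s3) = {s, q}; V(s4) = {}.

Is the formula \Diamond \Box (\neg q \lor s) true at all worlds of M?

Recall that \Box ψ holds at a world iff ψ holds at every accessible world, and \Diamond ψ holds iff ψ holds at some accessible world.
Let φ = \Diamond \Box (\neg q \lor s). Evaluate φ at each world:
  s0 (successors {s2, s3, s4}): φ is true.
  s1 (successors {s4}): φ is true.
  s2 (successors {s1, s3}): φ is true.
  s3 (successors {s0, s1, s3, s4}): φ is true.
  s4 (successors {s1, s3}): φ is true.
For instance, at s3:
  At s3: \Diamond \Box (\neg q \lor s) requires \Box (\neg q \lor s) at some successor in {s0, s1, s3, s4}.
    \Box (\neg q \lor s) holds at s0, so \Diamond \Box (\neg q \lor s) is true at s3.
      At s0: \Box (\neg q \lor s) requires \neg q \lor s at every successor {s2, s3, s4}.
        At s2: \neg q \lor s is true.
        At s3: \neg q \lor s is true.
        At s4: \neg q \lor s is true.
      So \Box (\neg q \lor s) is true at s0.

Yes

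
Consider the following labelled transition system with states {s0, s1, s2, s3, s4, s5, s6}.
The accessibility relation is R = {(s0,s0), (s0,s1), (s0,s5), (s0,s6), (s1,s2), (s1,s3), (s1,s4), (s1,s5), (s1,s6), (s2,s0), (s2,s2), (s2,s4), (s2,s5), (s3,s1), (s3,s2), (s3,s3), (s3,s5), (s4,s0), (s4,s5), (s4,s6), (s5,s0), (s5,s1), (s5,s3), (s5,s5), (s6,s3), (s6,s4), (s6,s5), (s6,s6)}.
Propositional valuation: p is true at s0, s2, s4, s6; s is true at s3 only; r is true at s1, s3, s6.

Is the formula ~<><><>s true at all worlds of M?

Let φ = ~<><><>s. Evaluate φ at each world:
  s0 (successors {s0, s1, s5, s6}): φ is false.
  s1 (successors {s2, s3, s4, s5, s6}): φ is false.
  s2 (successors {s0, s2, s4, s5}): φ is false.
  s3 (successors {s1, s2, s3, s5}): φ is false.
  s4 (successors {s0, s5, s6}): φ is false.
  s5 (successors {s0, s1, s3, s5}): φ is false.
  s6 (successors {s3, s4, s5, s6}): φ is false.
Detail at s0 (counterexample):
  At s0: <><><>s is true, so ~<><><>s is false.
    At s0: <><><>s requires <><>s at some successor in {s0, s1, s5, s6}.
      <><>s holds at s0, so <><><>s is true at s0.

No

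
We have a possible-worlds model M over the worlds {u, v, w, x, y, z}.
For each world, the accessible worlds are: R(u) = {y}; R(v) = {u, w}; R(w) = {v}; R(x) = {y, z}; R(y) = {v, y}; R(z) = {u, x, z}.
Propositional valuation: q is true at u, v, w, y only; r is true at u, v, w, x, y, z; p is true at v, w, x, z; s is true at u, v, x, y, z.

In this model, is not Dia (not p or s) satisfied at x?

At x: Dia (not p or s) is true, so not Dia (not p or s) is false.
  At x: Dia (not p or s) requires not p or s at some successor in {y, z}.
    not p or s holds at y, so Dia (not p or s) is true at x.

No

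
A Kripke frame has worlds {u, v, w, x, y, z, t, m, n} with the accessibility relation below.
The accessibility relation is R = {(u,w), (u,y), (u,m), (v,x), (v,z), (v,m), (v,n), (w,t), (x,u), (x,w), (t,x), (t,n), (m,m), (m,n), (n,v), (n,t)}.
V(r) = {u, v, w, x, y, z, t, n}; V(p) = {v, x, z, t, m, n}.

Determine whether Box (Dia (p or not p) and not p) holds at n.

At n: Box (Dia (p or not p) and not p) requires Dia (p or not p) and not p at every successor {v, t}.
  Dia (p or not p) and not p fails at v, so Box (Dia (p or not p) and not p) is false at n.
    At v: Dia (p or not p) is true, not p is false, so Dia (p or not p) and not p is false.
      At v: Dia (p or not p) requires p or not p at some successor in {x, z, m, n}.
        p or not p holds at x, so Dia (p or not p) is true at v.

No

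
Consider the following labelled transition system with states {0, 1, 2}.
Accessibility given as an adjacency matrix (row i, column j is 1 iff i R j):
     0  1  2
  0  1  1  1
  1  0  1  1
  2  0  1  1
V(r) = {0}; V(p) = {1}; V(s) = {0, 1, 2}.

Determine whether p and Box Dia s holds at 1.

Yes

Recall that Box ψ holds at a world iff ψ holds at every accessible world, and Dia ψ holds iff ψ holds at some accessible world.
At 1: p is true, Box Dia s is true, so p and Box Dia s is true.
  At 1: Box Dia s requires Dia s at every successor {1, 2}.
      At 1: Dia s requires s at some successor in {1, 2}.
        s holds at 1, so Dia s is true at 1.
      At 2: Dia s requires s at some successor in {1, 2}.
        s holds at 1, so Dia s is true at 2.
  So Box Dia s is true at 1.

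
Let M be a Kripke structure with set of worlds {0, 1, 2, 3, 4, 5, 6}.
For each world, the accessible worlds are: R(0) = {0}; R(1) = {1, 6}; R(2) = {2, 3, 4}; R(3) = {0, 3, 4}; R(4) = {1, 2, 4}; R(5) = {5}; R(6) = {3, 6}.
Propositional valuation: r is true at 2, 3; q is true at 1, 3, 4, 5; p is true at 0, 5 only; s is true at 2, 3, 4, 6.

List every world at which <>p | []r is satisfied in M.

Recall that []ψ holds at a world iff ψ holds at every accessible world, and <>ψ holds iff ψ holds at some accessible world.
Let φ = <>p | []r. Evaluate φ at each world:
  0 (successors {0}): φ is true.
  1 (successors {1, 6}): φ is false.
  2 (successors {2, 3, 4}): φ is false.
  3 (successors {0, 3, 4}): φ is true.
  4 (successors {1, 2, 4}): φ is false.
  5 (successors {5}): φ is true.
  6 (successors {3, 6}): φ is false.
For instance, at 4:
  At 4: <>p is false, []r is false, so <>p | []r is false.
    At 4: <>p requires p at some successor in {1, 2, 4}.
      At 1: p is false.
      At 2: p is false.
      At 4: p is false.
    So <>p is false at 4.
    At 4: []r requires r at every successor {1, 2, 4}.
      r fails at 1, so []r is false at 4.
Satisfying worlds: {0, 3, 5}

0, 3, 5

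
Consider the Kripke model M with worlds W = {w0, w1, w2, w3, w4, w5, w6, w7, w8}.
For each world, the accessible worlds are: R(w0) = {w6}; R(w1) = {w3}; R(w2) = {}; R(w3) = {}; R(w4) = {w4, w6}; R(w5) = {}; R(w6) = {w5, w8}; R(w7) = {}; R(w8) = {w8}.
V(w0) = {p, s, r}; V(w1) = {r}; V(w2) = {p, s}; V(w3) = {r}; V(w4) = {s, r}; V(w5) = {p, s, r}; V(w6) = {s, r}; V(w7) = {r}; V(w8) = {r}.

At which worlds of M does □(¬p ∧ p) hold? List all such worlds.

Let φ = □(¬p ∧ p). Evaluate φ at each world:
  w0 (successors {w6}): φ is false.
  w1 (successors {w3}): φ is false.
  w2 (successors ∅): φ is true.
  w3 (successors ∅): φ is true.
  w4 (successors {w4, w6}): φ is false.
  w5 (successors ∅): φ is true.
  w6 (successors {w5, w8}): φ is false.
  w7 (successors ∅): φ is true.
  w8 (successors {w8}): φ is false.
For instance, at w8:
  At w8: □(¬p ∧ p) requires ¬p ∧ p at every successor {w8}.
    ¬p ∧ p fails at w8, so □(¬p ∧ p) is false at w8.
Satisfying worlds: {w2, w3, w5, w7}

w2, w3, w5, w7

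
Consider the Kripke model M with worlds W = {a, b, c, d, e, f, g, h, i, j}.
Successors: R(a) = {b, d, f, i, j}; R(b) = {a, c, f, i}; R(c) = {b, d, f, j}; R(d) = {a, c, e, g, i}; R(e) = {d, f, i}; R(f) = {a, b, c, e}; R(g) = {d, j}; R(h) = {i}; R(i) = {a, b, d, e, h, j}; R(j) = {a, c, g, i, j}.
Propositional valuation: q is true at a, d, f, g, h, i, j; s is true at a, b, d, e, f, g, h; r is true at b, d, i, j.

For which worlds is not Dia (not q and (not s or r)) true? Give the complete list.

e, g, h

Let φ = not Dia (not q and (not s or r)). Evaluate φ at each world:
  a (successors {b, d, f, i, j}): φ is false.
  b (successors {a, c, f, i}): φ is false.
  c (successors {b, d, f, j}): φ is false.
  d (successors {a, c, e, g, i}): φ is false.
  e (successors {d, f, i}): φ is true.
  f (successors {a, b, c, e}): φ is false.
  g (successors {d, j}): φ is true.
  h (successors {i}): φ is true.
  i (successors {a, b, d, e, h, j}): φ is false.
  j (successors {a, c, g, i, j}): φ is false.
For instance, at f:
  At f: Dia (not q and (not s or r)) is true, so not Dia (not q and (not s or r)) is false.
    At f: Dia (not q and (not s or r)) requires not q and (not s or r) at some successor in {a, b, c, e}.
      not q and (not s or r) holds at b, so Dia (not q and (not s or r)) is true at f.
Satisfying worlds: {e, g, h}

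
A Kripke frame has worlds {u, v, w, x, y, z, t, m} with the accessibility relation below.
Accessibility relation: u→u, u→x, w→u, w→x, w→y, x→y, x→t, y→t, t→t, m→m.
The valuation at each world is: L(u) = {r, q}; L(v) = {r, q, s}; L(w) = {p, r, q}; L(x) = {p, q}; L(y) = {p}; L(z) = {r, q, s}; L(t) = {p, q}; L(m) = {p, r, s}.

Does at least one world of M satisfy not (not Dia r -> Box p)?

No

Recall that Box ψ holds at a world iff ψ holds at every accessible world, and Dia ψ holds iff ψ holds at some accessible world.
Let φ = not (not Dia r -> Box p). Evaluate φ at each world:
  u (successors {u, x}): φ is false.
  v (successors ∅): φ is false.
  w (successors {u, x, y}): φ is false.
  x (successors {y, t}): φ is false.
  y (successors {t}): φ is false.
  z (successors ∅): φ is false.
  t (successors {t}): φ is false.
  m (successors {m}): φ is false.
For instance, at y:
  At y: not Dia r -> Box p is true, so not (not Dia r -> Box p) is false.
    At y: not Dia r is true, Box p is true, so not Dia r -> Box p is true.
      At y: Dia r is false, so not Dia r is true.
      At y: Box p requires p at every successor {t}.
        At t: p is true.
      So Box p is true at y.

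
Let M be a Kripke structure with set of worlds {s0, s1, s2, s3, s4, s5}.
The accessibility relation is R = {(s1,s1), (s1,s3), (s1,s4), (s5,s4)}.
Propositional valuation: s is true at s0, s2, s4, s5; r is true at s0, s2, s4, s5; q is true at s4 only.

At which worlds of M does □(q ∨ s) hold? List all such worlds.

Let φ = □(q ∨ s). Evaluate φ at each world:
  s0 (successors ∅): φ is true.
  s1 (successors {s1, s3, s4}): φ is false.
  s2 (successors ∅): φ is true.
  s3 (successors ∅): φ is true.
  s4 (successors ∅): φ is true.
  s5 (successors {s4}): φ is true.
For instance, at s5:
  At s5: □(q ∨ s) requires q ∨ s at every successor {s4}.
    At s4: q ∨ s is true.
  So □(q ∨ s) is true at s5.
Satisfying worlds: {s0, s2, s3, s4, s5}

s0, s2, s3, s4, s5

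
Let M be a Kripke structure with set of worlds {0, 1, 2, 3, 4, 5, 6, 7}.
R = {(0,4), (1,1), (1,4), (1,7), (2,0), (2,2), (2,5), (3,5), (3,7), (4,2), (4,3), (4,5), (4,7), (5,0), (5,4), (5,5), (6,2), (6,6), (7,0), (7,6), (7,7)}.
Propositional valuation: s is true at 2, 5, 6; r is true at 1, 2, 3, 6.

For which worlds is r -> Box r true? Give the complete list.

0, 4, 5, 6, 7

Let φ = r -> Box r. Evaluate φ at each world:
  0 (successors {4}): φ is true.
  1 (successors {1, 4, 7}): φ is false.
  2 (successors {0, 2, 5}): φ is false.
  3 (successors {5, 7}): φ is false.
  4 (successors {2, 3, 5, 7}): φ is true.
  5 (successors {0, 4, 5}): φ is true.
  6 (successors {2, 6}): φ is true.
  7 (successors {0, 6, 7}): φ is true.
For instance, at 7:
  At 7: r is false, Box r is false, so r -> Box r is true.
    At 7: Box r requires r at every successor {0, 6, 7}.
      r fails at 0, so Box r is false at 7.
Satisfying worlds: {0, 4, 5, 6, 7}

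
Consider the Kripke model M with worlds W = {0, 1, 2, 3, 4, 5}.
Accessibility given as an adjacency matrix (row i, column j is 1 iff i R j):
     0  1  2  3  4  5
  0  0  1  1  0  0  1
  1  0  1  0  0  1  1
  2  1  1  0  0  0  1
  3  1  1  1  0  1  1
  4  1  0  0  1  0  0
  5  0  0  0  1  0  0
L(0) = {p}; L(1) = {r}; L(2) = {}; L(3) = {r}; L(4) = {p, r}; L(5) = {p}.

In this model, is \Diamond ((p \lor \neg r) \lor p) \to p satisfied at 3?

No

At 3: \Diamond ((p \lor \neg r) \lor p) is true, p is false, so \Diamond ((p \lor \neg r) \lor p) \to p is false.
  At 3: \Diamond ((p \lor \neg r) \lor p) requires (p \lor \neg r) \lor p at some successor in {0, 1, 2, 4, 5}.
    (p \lor \neg r) \lor p holds at 0, so \Diamond ((p \lor \neg r) \lor p) is true at 3.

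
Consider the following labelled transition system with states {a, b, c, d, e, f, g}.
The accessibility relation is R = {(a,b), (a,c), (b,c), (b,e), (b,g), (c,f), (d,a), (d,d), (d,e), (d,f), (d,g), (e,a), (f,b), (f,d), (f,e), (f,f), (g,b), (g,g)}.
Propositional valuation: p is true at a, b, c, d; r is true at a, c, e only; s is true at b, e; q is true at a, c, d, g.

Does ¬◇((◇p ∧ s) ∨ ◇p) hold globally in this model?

No

Let φ = ¬◇((◇p ∧ s) ∨ ◇p). Evaluate φ at each world:
  a (successors {b, c}): φ is false.
  b (successors {c, e, g}): φ is false.
  c (successors {f}): φ is false.
  d (successors {a, d, e, f, g}): φ is false.
  e (successors {a}): φ is false.
  f (successors {b, d, e, f}): φ is false.
  g (successors {b, g}): φ is false.
Detail at a (counterexample):
  At a: ◇((◇p ∧ s) ∨ ◇p) is true, so ¬◇((◇p ∧ s) ∨ ◇p) is false.
    At a: ◇((◇p ∧ s) ∨ ◇p) requires (◇p ∧ s) ∨ ◇p at some successor in {b, c}.
      (◇p ∧ s) ∨ ◇p holds at b, so ◇((◇p ∧ s) ∨ ◇p) is true at a.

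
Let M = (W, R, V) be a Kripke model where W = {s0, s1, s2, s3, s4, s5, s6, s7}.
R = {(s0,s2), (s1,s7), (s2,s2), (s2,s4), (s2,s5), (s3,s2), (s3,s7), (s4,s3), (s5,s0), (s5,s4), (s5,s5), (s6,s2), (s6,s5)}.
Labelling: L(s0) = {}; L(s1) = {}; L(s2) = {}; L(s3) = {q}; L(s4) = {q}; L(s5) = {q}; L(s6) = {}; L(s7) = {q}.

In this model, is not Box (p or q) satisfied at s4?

Recall that Box ψ holds at a world iff ψ holds at every accessible world, and Dia ψ holds iff ψ holds at some accessible world.
At s4: Box (p or q) is true, so not Box (p or q) is false.
  At s4: Box (p or q) requires p or q at every successor {s3}.
    At s3: p or q is true.
  So Box (p or q) is true at s4.

No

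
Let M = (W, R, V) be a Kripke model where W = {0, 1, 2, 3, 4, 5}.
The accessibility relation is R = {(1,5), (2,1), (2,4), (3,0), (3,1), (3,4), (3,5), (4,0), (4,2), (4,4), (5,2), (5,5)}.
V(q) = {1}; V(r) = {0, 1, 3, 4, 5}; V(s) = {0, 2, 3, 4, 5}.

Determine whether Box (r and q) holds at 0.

Yes

Recall that Box ψ holds at a world iff ψ holds at every accessible world, and Dia ψ holds iff ψ holds at some accessible world.
At 0: no accessible worlds, so Box (r and q) holds vacuously.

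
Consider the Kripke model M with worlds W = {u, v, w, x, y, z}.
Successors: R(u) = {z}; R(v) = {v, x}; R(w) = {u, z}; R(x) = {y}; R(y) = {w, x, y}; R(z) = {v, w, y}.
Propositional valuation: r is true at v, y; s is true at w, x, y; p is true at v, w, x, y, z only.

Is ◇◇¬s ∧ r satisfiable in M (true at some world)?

Yes

Let φ = ◇◇¬s ∧ r. Evaluate φ at each world:
  u (successors {z}): φ is false.
  v (successors {v, x}): φ is true.
  w (successors {u, z}): φ is false.
  x (successors {y}): φ is false.
  y (successors {w, x, y}): φ is true.
  z (successors {v, w, y}): φ is false.
Detail at v (witness):
  At v: ◇◇¬s is true, r is true, so ◇◇¬s ∧ r is true.
    At v: ◇◇¬s requires ◇¬s at some successor in {v, x}.
      ◇¬s holds at v, so ◇◇¬s is true at v.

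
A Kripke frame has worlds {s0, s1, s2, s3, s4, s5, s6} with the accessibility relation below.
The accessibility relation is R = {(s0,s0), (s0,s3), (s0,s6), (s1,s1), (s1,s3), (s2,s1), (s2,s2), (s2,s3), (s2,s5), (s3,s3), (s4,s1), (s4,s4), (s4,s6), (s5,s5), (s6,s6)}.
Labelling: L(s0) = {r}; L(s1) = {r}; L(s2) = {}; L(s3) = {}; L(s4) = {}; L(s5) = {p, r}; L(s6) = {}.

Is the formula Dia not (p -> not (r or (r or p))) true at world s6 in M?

At s6: Dia not (p -> not (r or (r or p))) requires not (p -> not (r or (r or p))) at some successor in {s6}.
  At s6: not (p -> not (r or (r or p))) is false.
So Dia not (p -> not (r or (r or p))) is false at s6.

No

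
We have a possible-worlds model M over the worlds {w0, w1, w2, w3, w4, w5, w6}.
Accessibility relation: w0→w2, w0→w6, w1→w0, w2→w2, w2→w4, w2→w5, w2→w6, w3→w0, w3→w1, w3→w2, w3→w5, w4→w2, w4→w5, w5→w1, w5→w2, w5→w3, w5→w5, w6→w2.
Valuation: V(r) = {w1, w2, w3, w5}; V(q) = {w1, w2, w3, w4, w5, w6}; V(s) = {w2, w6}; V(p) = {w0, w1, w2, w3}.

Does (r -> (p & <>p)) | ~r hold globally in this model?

No

Let φ = (r -> (p & <>p)) | ~r. Evaluate φ at each world:
  w0 (successors {w2, w6}): φ is true.
  w1 (successors {w0}): φ is true.
  w2 (successors {w2, w4, w5, w6}): φ is true.
  w3 (successors {w0, w1, w2, w5}): φ is true.
  w4 (successors {w2, w5}): φ is true.
  w5 (successors {w1, w2, w3, w5}): φ is false.
  w6 (successors {w2}): φ is true.
Detail at w5 (counterexample):
  At w5: r -> (p & <>p) is false, ~r is false, so (r -> (p & <>p)) | ~r is false.
    At w5: r is true, p & <>p is false, so r -> (p & <>p) is false.
      At w5: p is false, <>p is true, so p & <>p is false.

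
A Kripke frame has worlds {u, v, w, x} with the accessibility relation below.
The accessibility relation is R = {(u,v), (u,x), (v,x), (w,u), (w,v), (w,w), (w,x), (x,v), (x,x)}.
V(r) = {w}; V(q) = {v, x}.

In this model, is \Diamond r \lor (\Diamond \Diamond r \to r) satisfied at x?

Yes

At x: \Diamond r is false, \Diamond \Diamond r \to r is true, so \Diamond r \lor (\Diamond \Diamond r \to r) is true.
  At x: \Diamond r requires r at some successor in {v, x}.
    At v: r is false.
    At x: r is false.
  So \Diamond r is false at x.
  At x: \Diamond \Diamond r is false, r is false, so \Diamond \Diamond r \to r is true.
    At x: \Diamond \Diamond r requires \Diamond r at some successor in {v, x}.
      At v: \Diamond r is false.
      At x: \Diamond r is false.
    So \Diamond \Diamond r is false at x.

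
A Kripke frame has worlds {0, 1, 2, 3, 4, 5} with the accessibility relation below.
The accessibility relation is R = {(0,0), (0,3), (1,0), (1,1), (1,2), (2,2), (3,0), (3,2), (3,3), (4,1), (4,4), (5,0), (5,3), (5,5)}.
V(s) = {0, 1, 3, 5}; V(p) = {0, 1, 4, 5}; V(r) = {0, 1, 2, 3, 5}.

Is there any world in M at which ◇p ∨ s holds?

Yes

Let φ = ◇p ∨ s. Evaluate φ at each world:
  0 (successors {0, 3}): φ is true.
  1 (successors {0, 1, 2}): φ is true.
  2 (successors {2}): φ is false.
  3 (successors {0, 2, 3}): φ is true.
  4 (successors {1, 4}): φ is true.
  5 (successors {0, 3, 5}): φ is true.
Detail at 0 (witness):
  At 0: ◇p is true, s is true, so ◇p ∨ s is true.
    At 0: ◇p requires p at some successor in {0, 3}.
      p holds at 0, so ◇p is true at 0.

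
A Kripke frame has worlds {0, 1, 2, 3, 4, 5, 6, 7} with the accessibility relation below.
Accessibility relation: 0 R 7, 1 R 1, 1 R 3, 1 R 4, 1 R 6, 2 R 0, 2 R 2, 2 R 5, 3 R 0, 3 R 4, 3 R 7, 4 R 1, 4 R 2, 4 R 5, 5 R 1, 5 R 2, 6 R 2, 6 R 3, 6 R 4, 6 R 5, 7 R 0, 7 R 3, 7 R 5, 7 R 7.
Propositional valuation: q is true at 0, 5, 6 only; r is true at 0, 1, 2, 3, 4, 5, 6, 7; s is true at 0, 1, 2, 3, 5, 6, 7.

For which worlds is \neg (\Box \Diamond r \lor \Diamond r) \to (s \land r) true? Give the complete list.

0, 1, 2, 3, 4, 5, 6, 7

Recall that \Box ψ holds at a world iff ψ holds at every accessible world, and \Diamond ψ holds iff ψ holds at some accessible world.
Let φ = \neg (\Box \Diamond r \lor \Diamond r) \to (s \land r). Evaluate φ at each world:
  0 (successors {7}): φ is true.
  1 (successors {1, 3, 4, 6}): φ is true.
  2 (successors {0, 2, 5}): φ is true.
  3 (successors {0, 4, 7}): φ is true.
  4 (successors {1, 2, 5}): φ is true.
  5 (successors {1, 2}): φ is true.
  6 (successors {2, 3, 4, 5}): φ is true.
  7 (successors {0, 3, 5, 7}): φ is true.
For instance, at 1:
  At 1: \neg (\Box \Diamond r \lor \Diamond r) is false, s \land r is true, so \neg (\Box \Diamond r \lor \Diamond r) \to (s \land r) is true.
    At 1: \Box \Diamond r \lor \Diamond r is true, so \neg (\Box \Diamond r \lor \Diamond r) is false.
      At 1: \Box \Diamond r is true, \Diamond r is true, so \Box \Diamond r \lor \Diamond r is true.
Satisfying worlds: {0, 1, 2, 3, 4, 5, 6, 7}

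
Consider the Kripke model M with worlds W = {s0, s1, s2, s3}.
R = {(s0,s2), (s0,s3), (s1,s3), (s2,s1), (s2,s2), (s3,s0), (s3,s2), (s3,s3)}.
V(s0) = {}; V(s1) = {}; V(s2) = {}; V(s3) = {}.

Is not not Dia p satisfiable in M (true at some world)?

Let φ = not not Dia p. Evaluate φ at each world:
  s0 (successors {s2, s3}): φ is false.
  s1 (successors {s3}): φ is false.
  s2 (successors {s1, s2}): φ is false.
  s3 (successors {s0, s2, s3}): φ is false.
For instance, at s1:
  At s1: not Dia p is true, so not not Dia p is false.
    At s1: Dia p is false, so not Dia p is true.
      At s1: Dia p requires p at some successor in {s3}.
        At s3: p is false.
      So Dia p is false at s1.

No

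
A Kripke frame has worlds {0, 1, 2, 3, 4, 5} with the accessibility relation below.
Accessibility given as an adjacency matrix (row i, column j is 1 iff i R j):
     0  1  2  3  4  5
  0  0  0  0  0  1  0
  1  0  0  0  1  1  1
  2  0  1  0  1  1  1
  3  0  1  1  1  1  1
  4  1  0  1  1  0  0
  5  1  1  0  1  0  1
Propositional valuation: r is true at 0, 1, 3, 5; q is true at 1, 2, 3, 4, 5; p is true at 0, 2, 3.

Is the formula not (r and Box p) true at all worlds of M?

Let φ = not (r and Box p). Evaluate φ at each world:
  0 (successors {4}): φ is true.
  1 (successors {3, 4, 5}): φ is true.
  2 (successors {1, 3, 4, 5}): φ is true.
  3 (successors {1, 2, 3, 4, 5}): φ is true.
  4 (successors {0, 2, 3}): φ is true.
  5 (successors {0, 1, 3, 5}): φ is true.
For instance, at 0:
  At 0: r and Box p is false, so not (r and Box p) is true.
    At 0: r is true, Box p is false, so r and Box p is false.
      At 0: Box p requires p at every successor {4}.
        p fails at 4, so Box p is false at 0.

Yes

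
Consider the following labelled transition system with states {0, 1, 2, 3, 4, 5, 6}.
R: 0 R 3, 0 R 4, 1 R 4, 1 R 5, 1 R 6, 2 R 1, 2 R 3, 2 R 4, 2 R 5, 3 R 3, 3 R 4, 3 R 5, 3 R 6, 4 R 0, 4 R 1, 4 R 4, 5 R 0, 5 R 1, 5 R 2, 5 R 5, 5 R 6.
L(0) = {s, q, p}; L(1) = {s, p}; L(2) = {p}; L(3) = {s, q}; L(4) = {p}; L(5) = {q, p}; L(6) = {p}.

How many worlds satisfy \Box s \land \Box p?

1

Let φ = \Box s \land \Box p. Evaluate φ at each world:
  0 (successors {3, 4}): φ is false.
  1 (successors {4, 5, 6}): φ is false.
  2 (successors {1, 3, 4, 5}): φ is false.
  3 (successors {3, 4, 5, 6}): φ is false.
  4 (successors {0, 1, 4}): φ is false.
  5 (successors {0, 1, 2, 5, 6}): φ is false.
  6 (successors ∅): φ is true.
For instance, at 5:
  At 5: \Box s is false, \Box p is true, so \Box s \land \Box p is false.
    At 5: \Box s requires s at every successor {0, 1, 2, 5, 6}.
      s fails at 2, so \Box s is false at 5.
    At 5: \Box p requires p at every successor {0, 1, 2, 5, 6}.
      At 0: p is true.
      At 1: p is true.
      At 2: p is true.
      At 5: p is true.
      At 6: p is true.
    So \Box p is true at 5.
Satisfying worlds: {6}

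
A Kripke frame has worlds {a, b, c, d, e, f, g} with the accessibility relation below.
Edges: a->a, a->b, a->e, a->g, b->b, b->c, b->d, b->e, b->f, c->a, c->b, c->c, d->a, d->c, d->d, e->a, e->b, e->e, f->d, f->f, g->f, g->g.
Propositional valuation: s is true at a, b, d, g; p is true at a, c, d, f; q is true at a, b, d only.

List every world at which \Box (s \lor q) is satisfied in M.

Let φ = \Box (s \lor q). Evaluate φ at each world:
  a (successors {a, b, e, g}): φ is false.
  b (successors {b, c, d, e, f}): φ is false.
  c (successors {a, b, c}): φ is false.
  d (successors {a, c, d}): φ is false.
  e (successors {a, b, e}): φ is false.
  f (successors {d, f}): φ is false.
  g (successors {f, g}): φ is false.
For instance, at e:
  At e: \Box (s \lor q) requires s \lor q at every successor {a, b, e}.
    s \lor q fails at e, so \Box (s \lor q) is false at e.
Satisfying worlds: none.

none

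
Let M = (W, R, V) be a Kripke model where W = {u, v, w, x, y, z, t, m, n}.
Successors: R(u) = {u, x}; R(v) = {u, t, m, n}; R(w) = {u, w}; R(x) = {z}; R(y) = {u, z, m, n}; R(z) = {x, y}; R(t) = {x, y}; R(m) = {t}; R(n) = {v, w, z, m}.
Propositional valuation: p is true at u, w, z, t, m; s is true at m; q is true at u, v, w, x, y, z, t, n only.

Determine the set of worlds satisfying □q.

u, w, x, z, t, m

Let φ = □q. Evaluate φ at each world:
  u (successors {u, x}): φ is true.
  v (successors {u, t, m, n}): φ is false.
  w (successors {u, w}): φ is true.
  x (successors {z}): φ is true.
  y (successors {u, z, m, n}): φ is false.
  z (successors {x, y}): φ is true.
  t (successors {x, y}): φ is true.
  m (successors {t}): φ is true.
  n (successors {v, w, z, m}): φ is false.
For instance, at x:
  At x: □q requires q at every successor {z}.
    At z: q is true.
  So □q is true at x.
Satisfying worlds: {u, w, x, z, t, m}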